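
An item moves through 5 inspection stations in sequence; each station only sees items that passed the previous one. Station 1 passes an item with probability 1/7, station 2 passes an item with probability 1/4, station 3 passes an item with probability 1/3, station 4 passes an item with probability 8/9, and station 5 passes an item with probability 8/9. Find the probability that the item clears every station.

16/1701

Multiplying along the chain,
P = 1/7 × 1/4 × 1/3 × 8/9 × 8/9 = 64/6804 = 16/1701.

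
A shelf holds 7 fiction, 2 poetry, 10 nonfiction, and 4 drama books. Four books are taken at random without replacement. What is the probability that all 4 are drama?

P(all drama) = 4/23 × 3/22 × 2/21 × 1/20 = 24/212520 = 1/8855.

1/8855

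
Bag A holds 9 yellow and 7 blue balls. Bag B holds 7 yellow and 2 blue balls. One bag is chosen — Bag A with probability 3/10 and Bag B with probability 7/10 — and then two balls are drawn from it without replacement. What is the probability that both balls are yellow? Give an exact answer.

From Bag A: P(both yellow) = (9/16)(8/15) = 3/10.
From Bag B: P(both yellow) = (7/9)(6/8) = 7/12.
Total probability = (3/10)(3/10) + (7/10)(7/12) = 299/600.

299/600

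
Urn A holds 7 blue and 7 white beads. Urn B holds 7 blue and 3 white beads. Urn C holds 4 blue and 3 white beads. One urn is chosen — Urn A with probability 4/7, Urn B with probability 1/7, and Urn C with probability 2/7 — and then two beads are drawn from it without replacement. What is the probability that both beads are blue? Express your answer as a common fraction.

From Urn A: P(both blue) = (7/14)(6/13) = 3/13.
From Urn B: P(both blue) = (7/10)(6/9) = 7/15.
From Urn C: P(both blue) = (4/7)(3/6) = 2/7.
Total probability = (4/7)(3/13) + (1/7)(7/15) + (2/7)(2/7) = 2677/9555.

2677/9555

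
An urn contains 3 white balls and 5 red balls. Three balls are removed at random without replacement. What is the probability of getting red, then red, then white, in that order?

5/28

Chain rule:
P = 5/8 × 4/7 × 3/6 = 60/336 = 5/28.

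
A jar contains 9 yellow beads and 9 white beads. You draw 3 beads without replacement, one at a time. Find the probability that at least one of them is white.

61/68

P(no white) = 9/18 × 8/17 × 7/16 = 504/4896 = 7/68.
P(at least one) = 1 − 7/68 = 61/68.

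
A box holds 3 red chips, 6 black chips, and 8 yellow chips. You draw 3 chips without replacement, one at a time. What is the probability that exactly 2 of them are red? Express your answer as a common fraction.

21/340

One ordering (red drawn first) has probability 3/17 × 2/16 × 14/15 = 84/4080 = 7/340.
There are C(3,2) = 3 such orderings, each equally likely, so P = 3 × 7/340 = 21/340.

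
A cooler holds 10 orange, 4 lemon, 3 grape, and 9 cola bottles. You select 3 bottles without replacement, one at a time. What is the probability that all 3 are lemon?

P(every draw is lemon) = 4/26 × 3/25 × 2/24 = 24/15600 = 1/650.

1/650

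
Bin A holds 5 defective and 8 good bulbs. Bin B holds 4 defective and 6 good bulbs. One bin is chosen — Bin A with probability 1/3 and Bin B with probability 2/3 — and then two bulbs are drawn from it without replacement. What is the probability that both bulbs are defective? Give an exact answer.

77/585

From Bin A: P(both defective) = (5/13)(4/12) = 5/39.
From Bin B: P(both defective) = (4/10)(3/9) = 2/15.
Total probability = (1/3)(5/39) + (2/3)(2/15) = 77/585.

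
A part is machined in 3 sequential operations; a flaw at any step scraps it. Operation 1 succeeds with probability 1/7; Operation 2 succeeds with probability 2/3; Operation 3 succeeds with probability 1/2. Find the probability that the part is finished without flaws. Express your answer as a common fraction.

Multiplying along the chain,
P = 1/7 × 2/3 × 1/2 = 2/42 = 1/21.

1/21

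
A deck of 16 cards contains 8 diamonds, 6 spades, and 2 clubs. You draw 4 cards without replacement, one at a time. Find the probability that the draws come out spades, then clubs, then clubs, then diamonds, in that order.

1/455

Each draw changes the counts, so multiply the conditional probabilities along the sequence:
P = 6/16 × 2/15 × 1/14 × 8/13 = 96/43680 = 1/455.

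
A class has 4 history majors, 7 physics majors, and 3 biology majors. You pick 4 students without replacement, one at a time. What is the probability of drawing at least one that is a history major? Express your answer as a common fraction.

P(no history majors) = 10/14 × 9/13 × 8/12 × 7/11 = 5040/24024 = 30/143.
P(at least one) = 1 − 30/143 = 113/143.

113/143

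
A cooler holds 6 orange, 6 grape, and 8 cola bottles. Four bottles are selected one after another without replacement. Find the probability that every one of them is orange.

P(every draw is orange) = 6/20 × 5/19 × 4/18 × 3/17 = 360/116280 = 1/323.

1/323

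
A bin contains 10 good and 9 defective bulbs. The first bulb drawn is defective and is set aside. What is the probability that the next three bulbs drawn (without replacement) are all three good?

5/34

After the first draw, 10 of the remaining 18 bulbs are good.
P = 10/18 × 9/17 × 8/16 = 720/4896 = 5/34.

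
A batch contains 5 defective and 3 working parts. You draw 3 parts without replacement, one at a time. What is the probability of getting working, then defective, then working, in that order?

Chain rule:
P = 3/8 × 5/7 × 2/6 = 30/336 = 5/56.

5/56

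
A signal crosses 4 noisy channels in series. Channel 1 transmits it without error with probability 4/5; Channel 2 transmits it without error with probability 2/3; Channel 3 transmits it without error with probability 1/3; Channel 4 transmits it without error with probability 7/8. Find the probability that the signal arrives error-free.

Multiplying along the chain,
P = 4/5 × 2/3 × 1/3 × 7/8 = 56/360 = 7/45.

7/45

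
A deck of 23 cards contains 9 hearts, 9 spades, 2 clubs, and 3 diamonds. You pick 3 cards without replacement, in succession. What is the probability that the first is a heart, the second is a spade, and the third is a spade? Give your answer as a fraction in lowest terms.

Multiply the probability of each draw given the previous ones:
P = 9/23 × 9/22 × 8/21 = 648/10626 = 108/1771.

108/1771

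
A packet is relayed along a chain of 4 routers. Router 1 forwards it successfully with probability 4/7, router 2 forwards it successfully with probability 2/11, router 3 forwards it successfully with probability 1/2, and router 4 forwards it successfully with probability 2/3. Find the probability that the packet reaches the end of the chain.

8/231

Each stage is reached only if all earlier stages succeed, so
P = 4/7 × 2/11 × 1/2 × 2/3 = 16/462 = 8/231.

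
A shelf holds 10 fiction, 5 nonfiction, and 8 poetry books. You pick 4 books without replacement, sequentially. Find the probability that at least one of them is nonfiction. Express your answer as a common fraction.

1159/1771

P(no nonfiction) = 18/23 × 17/22 × 16/21 × 15/20 = 73440/212520 = 612/1771.
P(at least one) = 1 − 612/1771 = 1159/1771.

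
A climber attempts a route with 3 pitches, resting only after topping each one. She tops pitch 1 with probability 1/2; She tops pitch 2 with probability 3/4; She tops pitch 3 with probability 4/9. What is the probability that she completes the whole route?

Each stage is reached only if all earlier stages succeed, so
P = 1/2 × 3/4 × 4/9 = 12/72 = 1/6.

1/6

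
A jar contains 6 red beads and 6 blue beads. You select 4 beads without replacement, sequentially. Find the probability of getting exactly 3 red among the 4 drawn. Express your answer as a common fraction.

8/33

One ordering (red drawn first) has probability 6/12 × 5/11 × 4/10 × 6/9 = 720/11880 = 2/33.
There are C(4,3) = 4 such orderings, each equally likely, so P = 4 × 2/33 = 8/33.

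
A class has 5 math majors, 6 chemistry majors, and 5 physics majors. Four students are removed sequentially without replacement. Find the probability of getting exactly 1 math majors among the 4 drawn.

One ordering (a math major drawn first) has probability 5/16 × 11/15 × 10/14 × 9/13 = 4950/43680 = 165/1456.
There are C(4,1) = 4 such orderings, each equally likely, so P = 4 × 165/1456 = 165/364.

165/364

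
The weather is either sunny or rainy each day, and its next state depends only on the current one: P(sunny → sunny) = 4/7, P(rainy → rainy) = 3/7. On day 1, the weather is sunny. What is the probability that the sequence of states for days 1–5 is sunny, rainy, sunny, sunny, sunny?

192/2401

Day 1 is given. For each transition, use the conditional probability from the current state:
P(rainy | sunny) = 3/7; P(sunny | rainy) = 4/7; P(sunny | sunny) = 4/7; P(sunny | sunny) = 4/7.
P = 3/7 × 4/7 × 4/7 × 4/7 = 192/2401.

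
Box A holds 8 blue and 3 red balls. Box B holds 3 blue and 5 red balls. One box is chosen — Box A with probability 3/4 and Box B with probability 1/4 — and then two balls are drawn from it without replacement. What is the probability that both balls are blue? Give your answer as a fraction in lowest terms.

2517/6160

From Box A: P(both blue) = (8/11)(7/10) = 28/55.
From Box B: P(both blue) = (3/8)(2/7) = 3/28.
Total probability = (3/4)(28/55) + (1/4)(3/28) = 2517/6160.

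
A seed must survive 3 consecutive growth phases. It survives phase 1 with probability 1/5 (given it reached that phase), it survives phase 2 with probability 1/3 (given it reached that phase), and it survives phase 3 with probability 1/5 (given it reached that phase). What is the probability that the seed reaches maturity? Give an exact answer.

1/75

Each stage is reached only if all earlier stages succeed, so
P = 1/5 × 1/3 × 1/5 = 1/75.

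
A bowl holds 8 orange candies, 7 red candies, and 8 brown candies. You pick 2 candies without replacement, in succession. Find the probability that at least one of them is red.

P(no red) = 16/23 × 15/22 = 240/506 = 120/253.
P(at least one) = 1 − 120/253 = 133/253.

133/253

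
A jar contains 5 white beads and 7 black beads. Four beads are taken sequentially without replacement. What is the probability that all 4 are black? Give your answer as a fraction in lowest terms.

P(every draw is black) = 7/12 × 6/11 × 5/10 × 4/9 = 840/11880 = 7/99.

7/99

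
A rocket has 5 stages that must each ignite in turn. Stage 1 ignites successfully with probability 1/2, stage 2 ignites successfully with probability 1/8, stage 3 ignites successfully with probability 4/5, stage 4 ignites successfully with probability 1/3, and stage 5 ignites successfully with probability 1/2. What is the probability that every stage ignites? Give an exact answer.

Each stage is reached only if all earlier stages succeed, so
P = 1/2 × 1/8 × 4/5 × 1/3 × 1/2 = 4/480 = 1/120.

1/120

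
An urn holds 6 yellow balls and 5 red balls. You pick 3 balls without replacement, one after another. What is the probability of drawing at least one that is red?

P(no red) = 6/11 × 5/10 × 4/9 = 120/990 = 4/33.
P(at least one) = 1 − 4/33 = 29/33.

29/33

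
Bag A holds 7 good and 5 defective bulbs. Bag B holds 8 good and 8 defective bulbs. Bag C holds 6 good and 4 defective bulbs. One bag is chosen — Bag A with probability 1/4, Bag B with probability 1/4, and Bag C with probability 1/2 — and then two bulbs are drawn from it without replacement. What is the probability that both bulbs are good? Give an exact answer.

From Bag A: P(both good) = (7/12)(6/11) = 7/22.
From Bag B: P(both good) = (8/16)(7/15) = 7/30.
From Bag C: P(both good) = (6/10)(5/9) = 1/3.
Total probability = (1/4)(7/22) + (1/4)(7/30) + (1/2)(1/3) = 67/220.

67/220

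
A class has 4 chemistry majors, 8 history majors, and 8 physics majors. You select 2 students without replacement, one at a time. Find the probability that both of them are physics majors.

14/95

P(all physics majors) = 8/20 × 7/19 = 56/380 = 14/95.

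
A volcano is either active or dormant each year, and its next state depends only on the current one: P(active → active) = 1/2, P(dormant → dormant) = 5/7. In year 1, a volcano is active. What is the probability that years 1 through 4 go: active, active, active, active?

Year 1 is given. For each transition, use the conditional probability from the current state:
P(active | active) = 1/2; P(active | active) = 1/2; P(active | active) = 1/2.
P = 1/2 × 1/2 × 1/2 = 1/8.

1/8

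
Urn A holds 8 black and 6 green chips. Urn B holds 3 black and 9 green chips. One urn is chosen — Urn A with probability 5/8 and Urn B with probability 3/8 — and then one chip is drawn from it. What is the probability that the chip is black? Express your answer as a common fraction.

101/224

From Urn A: P(black) = 8/14.
From Urn B: P(black) = 3/12.
Total probability = (5/8)(8/14) + (3/8)(3/12) = 101/224.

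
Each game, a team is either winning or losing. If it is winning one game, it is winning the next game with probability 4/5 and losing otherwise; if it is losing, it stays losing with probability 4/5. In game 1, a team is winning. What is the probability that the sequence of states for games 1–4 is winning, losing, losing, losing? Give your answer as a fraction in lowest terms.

Game 1 is given. For each transition, use the conditional probability from the current state:
P(losing | winning) = 1/5; P(losing | losing) = 4/5; P(losing | losing) = 4/5.
P = 1/5 × 4/5 × 4/5 = 16/125.

16/125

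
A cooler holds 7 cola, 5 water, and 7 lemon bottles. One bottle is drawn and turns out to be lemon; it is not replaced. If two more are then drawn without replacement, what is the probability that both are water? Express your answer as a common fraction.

With the first bottle removed, 5 water remain out of 18.
P = 5/18 × 4/17 = 20/306 = 10/153.

10/153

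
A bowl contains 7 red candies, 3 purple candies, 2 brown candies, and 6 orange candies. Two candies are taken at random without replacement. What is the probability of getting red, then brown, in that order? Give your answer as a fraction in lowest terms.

7/153

Chain rule:
P = 7/18 × 2/17 = 14/306 = 7/153.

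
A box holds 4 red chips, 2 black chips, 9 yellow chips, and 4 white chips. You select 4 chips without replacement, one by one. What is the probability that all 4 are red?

1/3876

P = 4/19 × 3/18 × 2/17 × 1/16 = 24/93024 = 1/3876.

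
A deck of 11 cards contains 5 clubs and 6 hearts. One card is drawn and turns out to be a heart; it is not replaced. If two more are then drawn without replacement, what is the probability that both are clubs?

After the first draw, 5 of the remaining 10 cards are clubs.
P = 5/10 × 4/9 = 20/90 = 2/9.

2/9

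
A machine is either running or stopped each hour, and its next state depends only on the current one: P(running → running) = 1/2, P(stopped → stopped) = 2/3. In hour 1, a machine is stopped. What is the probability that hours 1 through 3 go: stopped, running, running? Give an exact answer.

1/6

Hour 1 is given. For each transition, use the conditional probability from the current state:
P(running | stopped) = 1/3; P(running | running) = 1/2.
P = 1/3 × 1/2 = 1/6.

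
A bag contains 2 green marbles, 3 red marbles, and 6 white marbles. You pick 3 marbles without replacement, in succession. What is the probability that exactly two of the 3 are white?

5/11

One ordering (white drawn first) has probability 6/11 × 5/10 × 5/9 = 150/990 = 5/33.
There are C(3,2) = 3 such orderings, each equally likely, so P = 3 × 5/33 = 5/11.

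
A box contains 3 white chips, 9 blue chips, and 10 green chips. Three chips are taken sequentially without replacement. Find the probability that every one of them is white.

P(all white) = 3/22 × 2/21 × 1/20 = 6/9240 = 1/1540.

1/1540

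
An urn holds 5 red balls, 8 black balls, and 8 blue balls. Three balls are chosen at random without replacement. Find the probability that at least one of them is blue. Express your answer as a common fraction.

P(no blue) = 13/21 × 12/20 × 11/19 = 1716/7980 = 143/665.
P(at least one) = 1 − 143/665 = 522/665.

522/665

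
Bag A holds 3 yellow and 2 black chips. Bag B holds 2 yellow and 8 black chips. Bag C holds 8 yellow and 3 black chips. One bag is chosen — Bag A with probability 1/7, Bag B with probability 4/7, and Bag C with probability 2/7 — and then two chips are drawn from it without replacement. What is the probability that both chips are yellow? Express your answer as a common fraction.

From Bag A: P(both yellow) = (3/5)(2/4) = 3/10.
From Bag B: P(both yellow) = (2/10)(1/9) = 1/45.
From Bag C: P(both yellow) = (8/11)(7/10) = 28/55.
Total probability = (1/7)(3/10) + (4/7)(1/45) + (2/7)(28/55) = 199/990.

199/990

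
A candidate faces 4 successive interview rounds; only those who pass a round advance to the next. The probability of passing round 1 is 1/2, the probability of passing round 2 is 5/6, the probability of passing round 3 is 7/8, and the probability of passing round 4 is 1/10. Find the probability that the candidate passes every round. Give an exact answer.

7/192

Each stage is reached only if all earlier stages succeed, so
P = 1/2 × 5/6 × 7/8 × 1/10 = 35/960 = 7/192.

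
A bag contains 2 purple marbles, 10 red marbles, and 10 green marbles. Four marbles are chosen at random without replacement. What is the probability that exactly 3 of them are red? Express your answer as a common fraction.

One ordering (red drawn first) has probability 10/22 × 9/21 × 8/20 × 12/19 = 8640/175560 = 72/1463.
There are C(4,3) = 4 such orderings, each equally likely, so P = 4 × 72/1463 = 288/1463.

288/1463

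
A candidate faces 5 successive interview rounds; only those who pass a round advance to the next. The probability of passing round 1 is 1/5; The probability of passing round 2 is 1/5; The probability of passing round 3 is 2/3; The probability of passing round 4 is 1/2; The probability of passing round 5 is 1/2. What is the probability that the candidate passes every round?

The events are sequential, so multiply the conditional probabilities:
P = 1/5 × 1/5 × 2/3 × 1/2 × 1/2 = 2/300 = 1/150.

1/150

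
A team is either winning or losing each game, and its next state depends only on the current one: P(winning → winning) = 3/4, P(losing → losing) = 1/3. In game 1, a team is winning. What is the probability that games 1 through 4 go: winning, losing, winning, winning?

1/8

Game 1 is given. For each transition, use the conditional probability from the current state:
P(losing | winning) = 1/4; P(winning | losing) = 2/3; P(winning | winning) = 3/4.
P = 1/4 × 2/3 × 3/4 = 6/48 = 1/8.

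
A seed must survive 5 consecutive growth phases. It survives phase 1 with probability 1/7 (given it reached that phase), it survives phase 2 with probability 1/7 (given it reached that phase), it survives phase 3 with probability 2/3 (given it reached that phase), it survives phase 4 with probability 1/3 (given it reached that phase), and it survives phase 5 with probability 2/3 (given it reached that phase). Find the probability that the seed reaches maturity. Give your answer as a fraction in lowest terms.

4/1323

Each stage is reached only if all earlier stages succeed, so
P = 1/7 × 1/7 × 2/3 × 1/3 × 2/3 = 4/1323.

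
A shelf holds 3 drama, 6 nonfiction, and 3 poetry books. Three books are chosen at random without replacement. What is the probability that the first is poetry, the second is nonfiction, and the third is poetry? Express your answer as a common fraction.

3/110

Chain rule:
P = 3/12 × 6/11 × 2/10 = 36/1320 = 3/110.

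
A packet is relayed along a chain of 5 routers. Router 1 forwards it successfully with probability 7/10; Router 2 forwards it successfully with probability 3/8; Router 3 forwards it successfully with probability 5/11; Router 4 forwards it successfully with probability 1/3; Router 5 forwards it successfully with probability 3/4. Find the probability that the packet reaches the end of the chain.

21/704

Multiplying along the chain,
P = 7/10 × 3/8 × 5/11 × 1/3 × 3/4 = 315/10560 = 21/704.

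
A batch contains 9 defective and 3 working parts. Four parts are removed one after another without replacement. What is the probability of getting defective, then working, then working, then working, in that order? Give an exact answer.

Chain rule:
P = 9/12 × 3/11 × 2/10 × 1/9 = 54/11880 = 1/220.

1/220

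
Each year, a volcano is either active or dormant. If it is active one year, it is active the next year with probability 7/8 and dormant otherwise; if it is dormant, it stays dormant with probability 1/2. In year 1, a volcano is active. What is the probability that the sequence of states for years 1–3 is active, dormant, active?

Year 1 is given. For each transition, use the conditional probability from the current state:
P(dormant | active) = 1/8; P(active | dormant) = 1/2.
P = 1/8 × 1/2 = 1/16.

1/16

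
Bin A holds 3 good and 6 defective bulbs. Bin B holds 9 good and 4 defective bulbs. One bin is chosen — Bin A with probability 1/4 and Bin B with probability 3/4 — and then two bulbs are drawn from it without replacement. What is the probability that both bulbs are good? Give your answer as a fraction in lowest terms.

229/624

From Bin A: P(both good) = (3/9)(2/8) = 1/12.
From Bin B: P(both good) = (9/13)(8/12) = 6/13.
Total probability = (1/4)(1/12) + (3/4)(6/13) = 229/624.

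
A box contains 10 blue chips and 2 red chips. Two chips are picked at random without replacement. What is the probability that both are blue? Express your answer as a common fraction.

15/22

P(every draw is blue) = 10/12 × 9/11 = 90/132 = 15/22.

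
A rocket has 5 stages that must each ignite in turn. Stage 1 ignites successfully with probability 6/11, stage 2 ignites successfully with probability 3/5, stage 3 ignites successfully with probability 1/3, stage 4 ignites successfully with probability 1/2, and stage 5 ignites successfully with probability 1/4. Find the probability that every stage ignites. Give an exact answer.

3/220

The events are sequential, so multiply the conditional probabilities:
P = 6/11 × 3/5 × 1/3 × 1/2 × 1/4 = 18/1320 = 3/220.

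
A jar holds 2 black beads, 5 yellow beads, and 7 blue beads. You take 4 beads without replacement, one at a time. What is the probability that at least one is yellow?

125/143

P(no yellow) = 9/14 × 8/13 × 7/12 × 6/11 = 3024/24024 = 18/143.
P(at least one) = 1 − 18/143 = 125/143.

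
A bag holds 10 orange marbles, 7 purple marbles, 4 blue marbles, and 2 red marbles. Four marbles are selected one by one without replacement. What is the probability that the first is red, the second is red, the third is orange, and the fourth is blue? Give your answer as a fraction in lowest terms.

2/5313

Each draw changes the counts, so multiply the conditional probabilities along the sequence:
P = 2/23 × 1/22 × 10/21 × 4/20 = 80/212520 = 2/5313.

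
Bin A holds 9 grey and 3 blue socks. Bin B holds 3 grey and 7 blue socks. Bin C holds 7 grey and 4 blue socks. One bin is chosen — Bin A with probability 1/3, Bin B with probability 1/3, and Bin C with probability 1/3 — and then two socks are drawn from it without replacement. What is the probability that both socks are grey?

From Bin A: P(both grey) = (9/12)(8/11) = 6/11.
From Bin B: P(both grey) = (3/10)(2/9) = 1/15.
From Bin C: P(both grey) = (7/11)(6/10) = 21/55.
Total probability = (1/3)(6/11) + (1/3)(1/15) + (1/3)(21/55) = 164/495.

164/495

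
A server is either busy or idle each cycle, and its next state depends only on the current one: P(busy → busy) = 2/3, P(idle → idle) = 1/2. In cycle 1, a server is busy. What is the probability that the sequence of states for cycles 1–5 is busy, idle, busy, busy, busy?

Cycle 1 is given. For each transition, use the conditional probability from the current state:
P(idle | busy) = 1/3; P(busy | idle) = 1/2; P(busy | busy) = 2/3; P(busy | busy) = 2/3.
P = 1/3 × 1/2 × 2/3 × 2/3 = 4/54 = 2/27.

2/27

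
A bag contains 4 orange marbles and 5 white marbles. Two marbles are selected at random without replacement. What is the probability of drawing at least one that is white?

P(no white) = 4/9 × 3/8 = 12/72 = 1/6.
P(at least one) = 1 − 1/6 = 5/6.

5/6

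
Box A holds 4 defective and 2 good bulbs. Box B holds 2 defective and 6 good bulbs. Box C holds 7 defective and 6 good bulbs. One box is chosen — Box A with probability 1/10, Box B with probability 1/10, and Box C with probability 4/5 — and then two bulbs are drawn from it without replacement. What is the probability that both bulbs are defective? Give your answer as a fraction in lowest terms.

4713/18200

From Box A: P(both defective) = (4/6)(3/5) = 2/5.
From Box B: P(both defective) = (2/8)(1/7) = 1/28.
From Box C: P(both defective) = (7/13)(6/12) = 7/26.
Total probability = (1/10)(2/5) + (1/10)(1/28) + (4/5)(7/26) = 4713/18200.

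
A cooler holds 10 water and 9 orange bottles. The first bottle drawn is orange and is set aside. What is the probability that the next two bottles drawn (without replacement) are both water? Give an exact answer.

With the first bottle removed, 10 water remain out of 18.
P = 10/18 × 9/17 = 90/306 = 5/17.

5/17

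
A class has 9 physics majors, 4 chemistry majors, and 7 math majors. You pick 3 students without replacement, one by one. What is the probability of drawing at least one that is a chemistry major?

29/57

P(no chemistry majors) = 16/20 × 15/19 × 14/18 = 3360/6840 = 28/57.
P(at least one) = 1 − 28/57 = 29/57.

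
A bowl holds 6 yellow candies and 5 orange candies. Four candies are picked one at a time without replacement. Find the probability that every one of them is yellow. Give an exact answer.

P(every draw is yellow) = 6/11 × 5/10 × 4/9 × 3/8 = 360/7920 = 1/22.

1/22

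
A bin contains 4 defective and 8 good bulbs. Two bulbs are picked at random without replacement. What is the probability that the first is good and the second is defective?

Each draw changes the counts, so multiply the conditional probabilities along the sequence:
P = 8/12 × 4/11 = 32/132 = 8/33.

8/33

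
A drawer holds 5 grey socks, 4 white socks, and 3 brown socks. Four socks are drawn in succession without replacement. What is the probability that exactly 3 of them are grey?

One ordering (grey drawn first) has probability 5/12 × 4/11 × 3/10 × 7/9 = 420/11880 = 7/198.
There are C(4,3) = 4 such orderings, each equally likely, so P = 4 × 7/198 = 14/99.

14/99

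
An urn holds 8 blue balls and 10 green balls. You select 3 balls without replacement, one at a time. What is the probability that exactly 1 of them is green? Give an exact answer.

One ordering (green drawn first) has probability 10/18 × 8/17 × 7/16 = 560/4896 = 35/306.
There are C(3,1) = 3 such orderings, each equally likely, so P = 3 × 35/306 = 35/102.

35/102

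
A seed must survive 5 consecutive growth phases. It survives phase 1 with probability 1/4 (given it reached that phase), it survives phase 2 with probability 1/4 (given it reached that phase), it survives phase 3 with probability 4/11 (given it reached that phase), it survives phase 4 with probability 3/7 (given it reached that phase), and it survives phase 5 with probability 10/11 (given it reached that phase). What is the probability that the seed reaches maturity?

Each stage is reached only if all earlier stages succeed, so
P = 1/4 × 1/4 × 4/11 × 3/7 × 10/11 = 120/13552 = 15/1694.

15/1694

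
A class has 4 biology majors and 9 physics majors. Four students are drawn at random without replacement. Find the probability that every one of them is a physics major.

126/715

P(all physics majors) = 9/13 × 8/12 × 7/11 × 6/10 = 3024/17160 = 126/715.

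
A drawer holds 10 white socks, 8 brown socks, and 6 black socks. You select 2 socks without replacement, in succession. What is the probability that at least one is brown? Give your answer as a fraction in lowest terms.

P(no brown) = 16/24 × 15/23 = 240/552 = 10/23.
P(at least one) = 1 − 10/23 = 13/23.

13/23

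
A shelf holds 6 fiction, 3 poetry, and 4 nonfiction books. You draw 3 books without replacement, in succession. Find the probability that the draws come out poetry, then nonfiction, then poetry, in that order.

Each draw changes the counts, so multiply the conditional probabilities along the sequence:
P = 3/13 × 4/12 × 2/11 = 24/1716 = 2/143.

2/143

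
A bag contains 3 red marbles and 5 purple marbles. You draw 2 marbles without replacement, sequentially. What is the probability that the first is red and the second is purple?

15/56

Multiply the probability of each draw given the previous ones:
P = 3/8 × 5/7 = 15/56.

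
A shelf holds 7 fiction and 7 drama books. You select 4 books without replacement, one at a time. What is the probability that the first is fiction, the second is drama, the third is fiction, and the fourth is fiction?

35/572

Chain rule:
P = 7/14 × 7/13 × 6/12 × 5/11 = 1470/24024 = 35/572.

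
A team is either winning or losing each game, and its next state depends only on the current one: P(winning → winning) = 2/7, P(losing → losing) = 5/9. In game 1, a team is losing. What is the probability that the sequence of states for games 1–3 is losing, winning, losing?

20/63

Game 1 is given. For each transition, use the conditional probability from the current state:
P(winning | losing) = 4/9; P(losing | winning) = 5/7.
P = 4/9 × 5/7 = 20/63.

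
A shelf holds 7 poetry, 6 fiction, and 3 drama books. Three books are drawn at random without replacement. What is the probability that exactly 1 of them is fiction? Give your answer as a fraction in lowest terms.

27/56

One ordering (fiction drawn first) has probability 6/16 × 10/15 × 9/14 = 540/3360 = 9/56.
There are C(3,1) = 3 such orderings, each equally likely, so P = 3 × 9/56 = 27/56.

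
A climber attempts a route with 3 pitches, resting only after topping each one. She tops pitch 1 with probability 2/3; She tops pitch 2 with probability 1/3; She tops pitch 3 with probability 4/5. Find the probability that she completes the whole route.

The events are sequential, so multiply the conditional probabilities:
P = 2/3 × 1/3 × 4/5 = 8/45.

8/45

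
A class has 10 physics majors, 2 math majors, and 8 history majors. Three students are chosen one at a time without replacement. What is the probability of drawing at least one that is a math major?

27/95

P(no math majors) = 18/20 × 17/19 × 16/18 = 4896/6840 = 68/95.
P(at least one) = 1 − 68/95 = 27/95.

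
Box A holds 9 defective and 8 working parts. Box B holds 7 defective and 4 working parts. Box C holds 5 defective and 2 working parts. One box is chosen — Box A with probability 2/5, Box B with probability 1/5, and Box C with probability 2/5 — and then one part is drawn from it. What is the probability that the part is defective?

4089/6545

From Box A: P(defective) = 9/17.
From Box B: P(defective) = 7/11.
From Box C: P(defective) = 5/7.
Total probability = (2/5)(9/17) + (1/5)(7/11) + (2/5)(5/7) = 4089/6545.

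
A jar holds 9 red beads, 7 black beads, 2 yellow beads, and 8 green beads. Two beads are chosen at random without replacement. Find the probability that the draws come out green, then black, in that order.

28/325

Chain rule:
P = 8/26 × 7/25 = 56/650 = 28/325.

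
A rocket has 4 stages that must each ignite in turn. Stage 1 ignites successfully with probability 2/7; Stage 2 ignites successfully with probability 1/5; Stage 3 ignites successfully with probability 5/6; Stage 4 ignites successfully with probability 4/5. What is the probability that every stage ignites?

Multiplying along the chain,
P = 2/7 × 1/5 × 5/6 × 4/5 = 40/1050 = 4/105.

4/105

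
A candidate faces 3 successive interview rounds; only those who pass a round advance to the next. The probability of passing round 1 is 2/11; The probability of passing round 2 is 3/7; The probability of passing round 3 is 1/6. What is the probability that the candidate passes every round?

Each stage is reached only if all earlier stages succeed, so
P = 2/11 × 3/7 × 1/6 = 6/462 = 1/77.

1/77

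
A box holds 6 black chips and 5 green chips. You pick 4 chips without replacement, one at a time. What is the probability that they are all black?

1/22

P(every draw is black) = 6/11 × 5/10 × 4/9 × 3/8 = 360/7920 = 1/22.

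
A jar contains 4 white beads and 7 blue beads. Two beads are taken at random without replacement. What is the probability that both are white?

6/55

P = 4/11 × 3/10 = 12/110 = 6/55.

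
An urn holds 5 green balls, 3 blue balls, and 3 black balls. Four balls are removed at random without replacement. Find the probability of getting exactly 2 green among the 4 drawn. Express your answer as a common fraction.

One ordering (green drawn first) has probability 5/11 × 4/10 × 6/9 × 5/8 = 600/7920 = 5/66.
There are C(4,2) = 6 such orderings, each equally likely, so P = 6 × 5/66 = 5/11.

5/11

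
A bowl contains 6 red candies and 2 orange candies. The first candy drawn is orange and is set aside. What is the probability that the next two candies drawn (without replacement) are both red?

With the first candy removed, 6 red remain out of 7.
P = 6/7 × 5/6 = 30/42 = 5/7.

5/7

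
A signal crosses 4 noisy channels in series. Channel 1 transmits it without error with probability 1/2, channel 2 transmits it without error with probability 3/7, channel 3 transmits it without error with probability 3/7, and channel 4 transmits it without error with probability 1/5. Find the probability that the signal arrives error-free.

9/490

The events are sequential, so multiply the conditional probabilities:
P = 1/2 × 3/7 × 3/7 × 1/5 = 9/490.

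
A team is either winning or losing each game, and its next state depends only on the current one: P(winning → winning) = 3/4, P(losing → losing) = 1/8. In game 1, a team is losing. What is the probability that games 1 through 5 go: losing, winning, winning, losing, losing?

21/1024

Game 1 is given. For each transition, use the conditional probability from the current state:
P(winning | losing) = 7/8; P(winning | winning) = 3/4; P(losing | winning) = 1/4; P(losing | losing) = 1/8.
P = 7/8 × 3/4 × 1/4 × 1/8 = 21/1024.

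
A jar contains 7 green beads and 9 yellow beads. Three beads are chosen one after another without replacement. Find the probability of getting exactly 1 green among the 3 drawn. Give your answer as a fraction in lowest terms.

One ordering (green drawn first) has probability 7/16 × 9/15 × 8/14 = 504/3360 = 3/20.
There are C(3,1) = 3 such orderings, each equally likely, so P = 3 × 3/20 = 9/20.

9/20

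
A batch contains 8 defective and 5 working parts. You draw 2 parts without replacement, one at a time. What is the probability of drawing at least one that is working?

P(no working) = 8/13 × 7/12 = 56/156 = 14/39.
P(at least one) = 1 − 14/39 = 25/39.

25/39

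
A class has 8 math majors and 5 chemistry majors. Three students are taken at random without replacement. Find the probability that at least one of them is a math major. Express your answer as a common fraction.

P(no math majors) = 5/13 × 4/12 × 3/11 = 60/1716 = 5/143.
P(at least one) = 1 − 5/143 = 138/143.

138/143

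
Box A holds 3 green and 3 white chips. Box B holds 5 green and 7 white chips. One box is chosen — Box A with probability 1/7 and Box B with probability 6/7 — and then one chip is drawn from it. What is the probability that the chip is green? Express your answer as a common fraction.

From Box A: P(green) = 3/6.
From Box B: P(green) = 5/12.
Total probability = (1/7)(3/6) + (6/7)(5/12) = 3/7.

3/7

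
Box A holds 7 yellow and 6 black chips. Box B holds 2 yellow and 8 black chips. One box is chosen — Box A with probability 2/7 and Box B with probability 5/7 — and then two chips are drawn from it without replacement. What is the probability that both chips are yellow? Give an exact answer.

76/819

From Box A: P(both yellow) = (7/13)(6/12) = 7/26.
From Box B: P(both yellow) = (2/10)(1/9) = 1/45.
Total probability = (2/7)(7/26) + (5/7)(1/45) = 76/819.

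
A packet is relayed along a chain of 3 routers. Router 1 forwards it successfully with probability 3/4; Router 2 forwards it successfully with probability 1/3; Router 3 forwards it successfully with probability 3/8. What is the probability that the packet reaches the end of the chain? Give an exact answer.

The events are sequential, so multiply the conditional probabilities:
P = 3/4 × 1/3 × 3/8 = 9/96 = 3/32.

3/32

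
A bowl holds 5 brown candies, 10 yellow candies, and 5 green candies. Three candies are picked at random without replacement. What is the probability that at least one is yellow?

P(no yellow) = 10/20 × 9/19 × 8/18 = 720/6840 = 2/19.
P(at least one) = 1 − 2/19 = 17/19.

17/19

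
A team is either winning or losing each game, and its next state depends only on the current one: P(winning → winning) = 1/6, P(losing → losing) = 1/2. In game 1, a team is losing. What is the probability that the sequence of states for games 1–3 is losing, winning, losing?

5/12

Game 1 is given. For each transition, use the conditional probability from the current state:
P(winning | losing) = 1/2; P(losing | winning) = 5/6.
P = 1/2 × 5/6 = 5/12.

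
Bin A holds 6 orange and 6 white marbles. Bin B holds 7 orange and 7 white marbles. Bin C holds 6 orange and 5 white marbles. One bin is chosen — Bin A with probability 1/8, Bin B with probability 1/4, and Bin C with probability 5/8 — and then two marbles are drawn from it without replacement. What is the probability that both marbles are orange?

587/2288

From Bin A: P(both orange) = (6/12)(5/11) = 5/22.
From Bin B: P(both orange) = (7/14)(6/13) = 3/13.
From Bin C: P(both orange) = (6/11)(5/10) = 3/11.
Total probability = (1/8)(5/22) + (1/4)(3/13) + (5/8)(3/11) = 587/2288.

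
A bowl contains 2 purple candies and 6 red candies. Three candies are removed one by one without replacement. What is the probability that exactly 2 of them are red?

15/28

One ordering (red drawn first) has probability 6/8 × 5/7 × 2/6 = 60/336 = 5/28.
There are C(3,2) = 3 such orderings, each equally likely, so P = 3 × 5/28 = 15/28.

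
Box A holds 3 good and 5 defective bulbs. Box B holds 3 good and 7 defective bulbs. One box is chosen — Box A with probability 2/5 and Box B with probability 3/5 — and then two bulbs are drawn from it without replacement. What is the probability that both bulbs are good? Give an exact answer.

From Box A: P(both good) = (3/8)(2/7) = 3/28.
From Box B: P(both good) = (3/10)(2/9) = 1/15.
Total probability = (2/5)(3/28) + (3/5)(1/15) = 29/350.

29/350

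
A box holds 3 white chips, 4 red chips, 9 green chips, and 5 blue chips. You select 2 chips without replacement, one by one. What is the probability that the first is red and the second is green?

3/35

Chain rule:
P = 4/21 × 9/20 = 36/420 = 3/35.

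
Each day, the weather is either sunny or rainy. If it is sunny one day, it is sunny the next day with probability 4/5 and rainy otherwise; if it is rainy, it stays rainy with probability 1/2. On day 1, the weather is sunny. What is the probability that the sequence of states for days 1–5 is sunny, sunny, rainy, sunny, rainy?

Day 1 is given. For each transition, use the conditional probability from the current state:
P(sunny | sunny) = 4/5; P(rainy | sunny) = 1/5; P(sunny | rainy) = 1/2; P(rainy | sunny) = 1/5.
P = 4/5 × 1/5 × 1/2 × 1/5 = 4/250 = 2/125.

2/125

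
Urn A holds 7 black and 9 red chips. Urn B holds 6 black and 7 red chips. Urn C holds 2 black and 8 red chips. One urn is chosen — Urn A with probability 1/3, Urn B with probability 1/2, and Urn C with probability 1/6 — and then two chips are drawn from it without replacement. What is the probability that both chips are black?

From Urn A: P(both black) = (7/16)(6/15) = 7/40.
From Urn B: P(both black) = (6/13)(5/12) = 5/26.
From Urn C: P(both black) = (2/10)(1/9) = 1/45.
Total probability = (1/3)(7/40) + (1/2)(5/26) + (1/6)(1/45) = 2221/14040.

2221/14040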